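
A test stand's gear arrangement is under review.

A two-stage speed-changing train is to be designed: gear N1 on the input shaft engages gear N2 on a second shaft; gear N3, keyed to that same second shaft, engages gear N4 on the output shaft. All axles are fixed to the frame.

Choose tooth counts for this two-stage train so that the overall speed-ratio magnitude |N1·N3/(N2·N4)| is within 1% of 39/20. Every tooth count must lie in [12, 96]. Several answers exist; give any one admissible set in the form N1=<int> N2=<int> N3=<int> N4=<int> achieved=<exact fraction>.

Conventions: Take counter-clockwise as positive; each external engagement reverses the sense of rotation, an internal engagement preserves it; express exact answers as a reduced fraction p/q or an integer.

N1=13 N2=12 N3=27 N4=15 achieved=39/20

2-stage fixed-axis compound train for ratio 39/20
target = 39/20 in lowest terms: an exact hit needs N1·N3 = k·39 and N2·N4 = k·20 for one integer k, every count in [12, 96]; additionally prefer no 1:1 stage (N1 ≠ N2, N3 ≠ N4)
k = 1…8: no 1:1-free in-range split of k·39 and k·20 into factor pairs; take k = 9
k = 9: N1·N3 = 351 = 13·27, N2·N4 = 180 = 12·15
achieved = 13·27/(12·15) = 39/20; |achieved − target| = 0 ≤ 39/2000 ✓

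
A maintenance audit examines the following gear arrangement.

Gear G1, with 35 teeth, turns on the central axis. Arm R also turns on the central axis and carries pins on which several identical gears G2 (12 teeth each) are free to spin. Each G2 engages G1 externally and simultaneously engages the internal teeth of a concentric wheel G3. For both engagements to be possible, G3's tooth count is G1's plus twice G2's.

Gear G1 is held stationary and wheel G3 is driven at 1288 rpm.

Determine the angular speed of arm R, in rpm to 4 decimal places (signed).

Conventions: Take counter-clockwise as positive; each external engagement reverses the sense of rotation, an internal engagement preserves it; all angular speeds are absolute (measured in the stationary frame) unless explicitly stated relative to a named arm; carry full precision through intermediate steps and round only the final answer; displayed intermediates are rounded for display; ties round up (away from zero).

+808.4255 rpm

topology: planetary set — G1 35T / G2 12T / G3 59T, arm = carrier (Willis)
normalise by the input: solve with ω_ring = 1, then scale by 1288 rpm
ring teeth: 35 + 2·12 = 59
35(ω_sun−ω_arm) = −59(ω_ring−ω_arm),  ω_sun = 0, ω_ring = 1
35(0−ω_arm) = −59(1−ω_arm)  ⇒  94·ω_arm = 59  ⇒  ω_arm = 59/94
scale: ω_arm = 59/94 × 1288 rpm = +808.4255 rpm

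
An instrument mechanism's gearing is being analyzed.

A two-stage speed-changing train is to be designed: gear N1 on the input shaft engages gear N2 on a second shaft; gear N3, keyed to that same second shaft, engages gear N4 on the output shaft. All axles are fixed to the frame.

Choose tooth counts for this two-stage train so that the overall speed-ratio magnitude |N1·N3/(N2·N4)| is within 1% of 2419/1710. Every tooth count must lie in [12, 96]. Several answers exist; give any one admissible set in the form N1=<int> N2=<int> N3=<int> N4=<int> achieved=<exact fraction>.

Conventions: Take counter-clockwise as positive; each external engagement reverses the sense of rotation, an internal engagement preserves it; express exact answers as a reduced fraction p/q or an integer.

topology: fixed-axis compound train — 2 stages, target 2419/1710
target = 2419/1710 in lowest terms: an exact hit needs N1·N3 = k·2419 and N2·N4 = k·1710 for one integer k, every count in [12, 96]; additionally prefer no 1:1 stage (N1 ≠ N2, N3 ≠ N4)
k = 1: N1·N3 = 2419 = 41·59, N2·N4 = 1710 = 18·95
achieved = 41·59/(18·95) = 2419/1710; |achieved − target| = 0 ≤ 2419/171000 ✓

N1=41 N2=18 N3=59 N4=95 achieved=2419/1710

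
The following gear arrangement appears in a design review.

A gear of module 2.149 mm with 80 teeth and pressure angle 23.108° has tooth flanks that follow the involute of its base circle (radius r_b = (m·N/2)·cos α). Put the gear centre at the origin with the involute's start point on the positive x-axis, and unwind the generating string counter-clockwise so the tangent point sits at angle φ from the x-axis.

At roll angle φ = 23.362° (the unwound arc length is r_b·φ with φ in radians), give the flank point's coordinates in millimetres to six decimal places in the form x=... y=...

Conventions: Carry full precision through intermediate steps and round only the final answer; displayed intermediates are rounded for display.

x=85.364811 y=1.757023

topology: single-mesh involute geometry — m = 2.149, N = 80
pitch radius r_p = m·N/2 = 2.149·80/2 = 85.960000
base radius r_b = r_p·cos α = 85.960000·cos 23.108° = 79.063146
roll angle φ = 23.362° = 0.40774382 rad
x = r_b·(cos φ + φ·sin φ) = 85.364811
y = r_b·(sin φ − φ·cos φ) = 1.757023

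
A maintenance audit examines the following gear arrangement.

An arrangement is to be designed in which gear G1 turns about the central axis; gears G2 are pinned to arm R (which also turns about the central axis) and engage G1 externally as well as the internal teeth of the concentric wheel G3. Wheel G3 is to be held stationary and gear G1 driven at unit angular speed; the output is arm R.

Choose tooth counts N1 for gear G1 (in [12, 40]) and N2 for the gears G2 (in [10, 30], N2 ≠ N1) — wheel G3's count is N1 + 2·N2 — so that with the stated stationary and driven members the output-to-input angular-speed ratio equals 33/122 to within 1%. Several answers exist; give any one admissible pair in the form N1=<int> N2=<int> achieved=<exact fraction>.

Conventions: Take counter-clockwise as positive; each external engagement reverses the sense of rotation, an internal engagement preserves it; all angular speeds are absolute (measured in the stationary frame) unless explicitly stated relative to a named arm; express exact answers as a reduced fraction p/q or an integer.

topology: planetary set — design target 33/122, arm = carrier (Willis)
Willis with ω_ring = 0: ω_arm/ω_sun = N1/(N1+N3); set equal to 33/122  ⇒  N3/N1 = 1/(33/122) − 1 = 89/33
N3 = N1 + 2·N2  ⇒  N2/N1 = (N3/N1 − 1)/2 = (89/33 − 1)/2 = 28/33
smallest multiple with N1 ≥ 12 and N2 ≥ 10: k = 1  ⇒  N1 = 1·33 = 33, N2 = 1·28 = 28 (N1 ≤ 40, N2 ≤ 30, N2 ≠ N1 ✓), N3 = 33 + 2·28 = 89
check: N1/(N1+N3) with N1 = 33, N3 = 89 gives 33/122; |achieved − target| = 0 ≤ 33/12200 ✓

N1=33 N2=28 achieved=33/122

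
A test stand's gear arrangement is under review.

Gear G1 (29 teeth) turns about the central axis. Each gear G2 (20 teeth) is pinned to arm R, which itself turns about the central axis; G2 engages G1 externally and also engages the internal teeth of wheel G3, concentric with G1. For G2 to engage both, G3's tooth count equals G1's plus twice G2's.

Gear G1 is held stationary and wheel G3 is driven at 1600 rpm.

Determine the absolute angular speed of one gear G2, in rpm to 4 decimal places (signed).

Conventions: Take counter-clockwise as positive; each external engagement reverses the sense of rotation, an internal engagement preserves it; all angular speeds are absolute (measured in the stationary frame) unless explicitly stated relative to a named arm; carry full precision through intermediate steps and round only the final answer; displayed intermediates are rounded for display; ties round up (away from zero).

+2760.0000 rpm

class = planetary set [G3 = 29+2·20 = 69; Willis about the carrier]
normalise by the input: solve with ω_ring = 1, then scale by 1600 rpm
ring teeth: 29 + 2·20 = 69
29(ω_sun−ω_arm) = −69(ω_ring−ω_arm),  ω_sun = 0, ω_ring = 1
29(0−ω_arm) = −69(1−ω_arm)  ⇒  98·ω_arm = 69  ⇒  ω_arm = 69/98
sun–planet mesh: 29·(0−69/98) = −20·(ω_p−ω_arm)  ⇒  ω_p−ω_arm = 2001/1960
ω_p = 69/98 + 2001/1960 = 69/40
scale: ω_p = 69/40 × 1600 rpm = +2760.0000 rpm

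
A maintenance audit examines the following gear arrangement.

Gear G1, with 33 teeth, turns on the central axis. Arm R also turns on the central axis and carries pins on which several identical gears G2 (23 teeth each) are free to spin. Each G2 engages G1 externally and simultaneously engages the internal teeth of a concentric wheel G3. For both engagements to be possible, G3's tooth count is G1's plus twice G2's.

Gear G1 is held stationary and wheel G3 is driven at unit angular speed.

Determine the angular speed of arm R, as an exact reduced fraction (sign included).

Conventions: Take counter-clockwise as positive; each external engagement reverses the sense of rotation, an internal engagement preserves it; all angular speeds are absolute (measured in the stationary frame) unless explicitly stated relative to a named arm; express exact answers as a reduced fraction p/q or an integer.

79/112

recognized (axles ride arm R): planetary set, 33/23/79 teeth
ring teeth: 33 + 2·23 = 79
33(ω_sun−ω_arm) = −79(ω_ring−ω_arm),  ω_sun = 0, ω_ring = 1
33(0−ω_arm) = −79(1−ω_arm)  ⇒  112·ω_arm = 79  ⇒  ω_arm = 79/112
exact speed ratio = 79/112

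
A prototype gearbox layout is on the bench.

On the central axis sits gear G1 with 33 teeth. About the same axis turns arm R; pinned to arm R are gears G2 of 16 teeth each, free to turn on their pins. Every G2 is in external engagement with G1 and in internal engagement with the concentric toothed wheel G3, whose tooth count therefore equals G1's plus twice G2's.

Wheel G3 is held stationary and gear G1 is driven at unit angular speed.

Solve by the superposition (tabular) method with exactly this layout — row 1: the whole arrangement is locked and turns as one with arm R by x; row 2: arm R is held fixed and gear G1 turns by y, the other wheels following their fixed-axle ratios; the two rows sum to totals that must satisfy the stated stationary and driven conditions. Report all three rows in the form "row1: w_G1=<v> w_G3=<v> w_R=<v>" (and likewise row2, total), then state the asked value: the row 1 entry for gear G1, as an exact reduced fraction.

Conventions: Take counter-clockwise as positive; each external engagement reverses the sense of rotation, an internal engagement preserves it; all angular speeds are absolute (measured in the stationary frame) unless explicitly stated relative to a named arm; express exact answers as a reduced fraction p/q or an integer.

recognized (axles ride arm R): planetary set, 33/16/65 teeth
row 1 — lock + rotate with arm: ω_sun = ω_ring = ω_arm = x
superposition row 2 [arm held]: sun y, ring −(33/65)·y, arm 0
boundary: total ω_ring = x − (33/65)·y = 0 and total ω_sun = x + y = 1  ⇒  y = 65/98, x = 33/98
row 2 ring = −(33/65)·65/98 = -33/98
totals (row 1 + row 2): sun 33/98 + 65/98 = 1, ring 33/98 + (-33/98) = 0, arm 33/98 + 0 = 33/98
asked cell (row1, sun) = 33/98

row1: w_G1=33/98 w_G3=33/98 w_R=33/98
row2: w_G1=65/98 w_G3=-33/98 w_R=0
total: w_G1=1 w_G3=0 w_R=33/98
asked value: 33/98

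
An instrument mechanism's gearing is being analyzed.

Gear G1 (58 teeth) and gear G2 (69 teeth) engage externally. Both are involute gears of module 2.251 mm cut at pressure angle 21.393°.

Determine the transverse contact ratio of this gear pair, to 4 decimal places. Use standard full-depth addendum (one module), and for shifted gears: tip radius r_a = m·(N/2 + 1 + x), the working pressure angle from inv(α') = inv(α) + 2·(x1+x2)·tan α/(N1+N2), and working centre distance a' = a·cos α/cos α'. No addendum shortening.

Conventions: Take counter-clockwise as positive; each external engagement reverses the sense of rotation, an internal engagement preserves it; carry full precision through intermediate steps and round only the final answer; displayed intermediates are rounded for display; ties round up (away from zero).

1.7169

topology: single-mesh involute geometry — m = 2.251, 58T/69T pair
base radii: r_b1 = 60.781302, r_b2 = 72.308791
tip radii: r_a1 = 67.530000, r_a2 = 79.910500
no profile shift: α' = α, a' = a
action lengths: √(r_a1²−r_b1²) = 29.426760, √(r_a2²−r_b2²) = 34.016567
base pitch p_b = π·m·cos α = 6.584486
CR = (29.426760 + 34.016567 − 142.938500·sin 21.39300°)/6.584486 = 1.716861
contact ratio ≈ 1.7169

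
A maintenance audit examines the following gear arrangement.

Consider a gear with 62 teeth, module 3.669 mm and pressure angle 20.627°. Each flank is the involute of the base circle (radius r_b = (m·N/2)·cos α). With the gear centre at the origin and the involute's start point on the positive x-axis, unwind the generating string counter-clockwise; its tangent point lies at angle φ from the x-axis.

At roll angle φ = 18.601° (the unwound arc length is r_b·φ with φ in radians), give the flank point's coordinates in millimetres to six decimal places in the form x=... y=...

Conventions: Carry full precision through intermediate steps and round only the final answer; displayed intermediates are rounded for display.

recognized (one wheel, involute flank): single-mesh tooth geometry, m = 3.669, N = 62
pitch radius r_p = m·N/2 = 3.669·62/2 = 113.739000
base radius r_b = r_p·cos α = 113.739000·cos 20.627° = 106.447606
roll angle φ = 18.601° = 0.32464869 rad
x = r_b·(cos φ + φ·sin φ) = 111.910277
y = r_b·(sin φ − φ·cos φ) = 1.201355

x=111.910277 y=1.201355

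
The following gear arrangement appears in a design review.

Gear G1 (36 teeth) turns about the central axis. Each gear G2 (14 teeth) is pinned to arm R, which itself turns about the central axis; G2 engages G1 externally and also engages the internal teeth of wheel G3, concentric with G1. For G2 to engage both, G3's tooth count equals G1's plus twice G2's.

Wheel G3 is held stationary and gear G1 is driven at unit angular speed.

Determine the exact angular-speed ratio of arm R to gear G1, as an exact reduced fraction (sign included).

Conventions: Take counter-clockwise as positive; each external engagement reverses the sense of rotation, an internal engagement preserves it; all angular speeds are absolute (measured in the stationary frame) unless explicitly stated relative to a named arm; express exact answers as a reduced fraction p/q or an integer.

recognized (axles ride arm R): planetary set, 36/14/64 teeth
ring teeth: 36 + 2·14 = 64
36(ω_sun−ω_arm) = −64(ω_ring−ω_arm),  ω_ring = 0, ω_sun = 1
36(1−ω_arm) = −64(0−ω_arm)  ⇒  100·ω_arm = 36  ⇒  ω_arm = 9/25
ω_out/ω_in = 9/25

9/25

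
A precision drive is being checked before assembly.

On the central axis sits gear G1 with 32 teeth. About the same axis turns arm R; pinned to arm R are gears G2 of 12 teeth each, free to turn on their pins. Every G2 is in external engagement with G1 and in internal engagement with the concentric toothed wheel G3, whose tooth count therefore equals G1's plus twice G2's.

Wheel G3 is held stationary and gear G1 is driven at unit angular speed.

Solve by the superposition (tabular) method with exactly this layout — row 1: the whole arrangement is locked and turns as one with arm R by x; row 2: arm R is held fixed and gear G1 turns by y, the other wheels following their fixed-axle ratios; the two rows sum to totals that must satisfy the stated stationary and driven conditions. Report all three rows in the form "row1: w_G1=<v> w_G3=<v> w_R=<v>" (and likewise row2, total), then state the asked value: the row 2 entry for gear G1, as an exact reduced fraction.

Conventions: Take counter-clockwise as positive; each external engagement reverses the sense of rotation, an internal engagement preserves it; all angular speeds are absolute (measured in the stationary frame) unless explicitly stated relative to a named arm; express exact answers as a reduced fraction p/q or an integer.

row1: w_G1=4/11 w_G3=4/11 w_R=4/11
row2: w_G1=7/11 w_G3=-4/11 w_R=0
total: w_G1=1 w_G3=0 w_R=4/11
asked value: 7/11

planetary set (32T centre, 12T on arm, 56T internal) — Willis relation
superposition row 1 [locked train]: every member turns x
superposition row 2 [arm held]: sun y, ring −(32/56)·y, arm 0
boundary: total ω_ring = x − (32/56)·y = 0 and total ω_sun = x + y = 1  ⇒  y = 7/11, x = 4/11
row 2 ring = −(32/56)·7/11 = -4/11
totals (row 1 + row 2): sun 4/11 + 7/11 = 1, ring 4/11 + (-4/11) = 0, arm 4/11 + 0 = 4/11
asked cell (row2, sun) = 7/11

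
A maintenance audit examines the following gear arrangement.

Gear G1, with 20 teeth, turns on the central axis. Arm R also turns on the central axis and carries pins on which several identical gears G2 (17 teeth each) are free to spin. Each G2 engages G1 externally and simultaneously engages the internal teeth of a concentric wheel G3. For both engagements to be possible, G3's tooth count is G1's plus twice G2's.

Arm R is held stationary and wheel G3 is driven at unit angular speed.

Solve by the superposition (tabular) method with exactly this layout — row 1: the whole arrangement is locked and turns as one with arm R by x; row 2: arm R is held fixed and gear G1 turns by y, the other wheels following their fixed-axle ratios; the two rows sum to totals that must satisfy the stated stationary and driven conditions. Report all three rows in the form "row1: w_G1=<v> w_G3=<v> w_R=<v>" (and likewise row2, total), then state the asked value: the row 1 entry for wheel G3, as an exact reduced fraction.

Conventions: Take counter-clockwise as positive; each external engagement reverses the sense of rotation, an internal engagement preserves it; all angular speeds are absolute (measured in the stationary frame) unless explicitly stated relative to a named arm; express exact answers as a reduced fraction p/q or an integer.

planetary set (20T centre, 17T on arm, 54T internal) — Willis relation
row 1 (train locked, turned with arm): all members turn x
row 2: sun turns y, ring = −(20/54)·y, arm 0
boundary: total ω_arm = x = 0 and total ω_ring = x − (20/54)·y = 1  ⇒  y = -27/10, x = 0
row 2 ring = −(20/54)·(-27/10) = 1
totals (row 1 + row 2): sun 0 + (-27/10) = -27/10, ring 0 + 1 = 1, arm 0 + 0 = 0
asked cell (row1, ring) = 0

row1: w_G1=0 w_G3=0 w_R=0
row2: w_G1=-27/10 w_G3=1 w_R=0
total: w_G1=-27/10 w_G3=1 w_R=0
asked value: 0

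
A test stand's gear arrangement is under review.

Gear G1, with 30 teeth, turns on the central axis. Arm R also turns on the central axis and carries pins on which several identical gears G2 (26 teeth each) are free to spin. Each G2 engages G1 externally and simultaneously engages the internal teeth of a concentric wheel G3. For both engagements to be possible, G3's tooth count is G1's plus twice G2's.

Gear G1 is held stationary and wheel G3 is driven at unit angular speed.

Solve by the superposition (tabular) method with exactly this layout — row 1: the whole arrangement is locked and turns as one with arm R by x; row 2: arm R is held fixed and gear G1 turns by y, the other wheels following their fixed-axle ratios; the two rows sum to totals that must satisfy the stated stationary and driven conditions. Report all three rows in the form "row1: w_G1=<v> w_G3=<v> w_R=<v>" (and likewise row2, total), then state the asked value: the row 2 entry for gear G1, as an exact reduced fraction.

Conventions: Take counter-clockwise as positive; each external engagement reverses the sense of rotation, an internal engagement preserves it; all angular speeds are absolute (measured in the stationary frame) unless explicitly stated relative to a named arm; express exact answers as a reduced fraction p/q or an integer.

planetary set (30T centre, 26T on arm, 82T internal) — Willis relation
row 1 — lock + rotate with arm: ω_sun = ω_ring = ω_arm = x
row 2 (arm held, sun turns y): ω_ring = −(30/82)·y, ω_arm = 0
boundary: total ω_sun = x + y = 0 and total ω_ring = x − (30/82)·y = 1  ⇒  y = -41/56, x = 41/56
row 2 ring = −(30/82)·(-41/56) = 15/56
totals (row 1 + row 2): sun 41/56 + (-41/56) = 0, ring 41/56 + 15/56 = 1, arm 41/56 + 0 = 41/56
asked cell (row2, sun) = -41/56

row1: w_G1=41/56 w_G3=41/56 w_R=41/56
row2: w_G1=-41/56 w_G3=15/56 w_R=0
total: w_G1=0 w_G3=1 w_R=41/56
asked value: -41/56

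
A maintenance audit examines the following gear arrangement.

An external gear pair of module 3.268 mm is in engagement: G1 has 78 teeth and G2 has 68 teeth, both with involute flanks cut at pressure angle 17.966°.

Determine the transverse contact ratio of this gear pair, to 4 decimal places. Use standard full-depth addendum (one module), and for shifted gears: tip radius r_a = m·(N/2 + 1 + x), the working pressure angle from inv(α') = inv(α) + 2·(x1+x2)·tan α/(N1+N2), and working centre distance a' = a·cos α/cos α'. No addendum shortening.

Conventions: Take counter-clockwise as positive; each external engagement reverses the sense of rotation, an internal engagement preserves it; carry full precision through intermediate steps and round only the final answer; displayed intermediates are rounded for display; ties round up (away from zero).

1.9470

topology: single-mesh involute geometry — m = 3.268, 78T/68T pair
base radii: r_b1 = 121.237405, r_b2 = 105.694148
tip radii: r_a1 = 130.720000, r_a2 = 114.380000
no profile shift: α' = α, a' = a
action lengths: √(r_a1²−r_b1²) = 48.879546, √(r_a2²−r_b2²) = 43.721064
base pitch p_b = π·m·cos α = 9.766116
CR = (48.879546 + 43.721064 − 238.564000·sin 17.96600°)/9.766116 = 1.947031
contact ratio ≈ 1.9470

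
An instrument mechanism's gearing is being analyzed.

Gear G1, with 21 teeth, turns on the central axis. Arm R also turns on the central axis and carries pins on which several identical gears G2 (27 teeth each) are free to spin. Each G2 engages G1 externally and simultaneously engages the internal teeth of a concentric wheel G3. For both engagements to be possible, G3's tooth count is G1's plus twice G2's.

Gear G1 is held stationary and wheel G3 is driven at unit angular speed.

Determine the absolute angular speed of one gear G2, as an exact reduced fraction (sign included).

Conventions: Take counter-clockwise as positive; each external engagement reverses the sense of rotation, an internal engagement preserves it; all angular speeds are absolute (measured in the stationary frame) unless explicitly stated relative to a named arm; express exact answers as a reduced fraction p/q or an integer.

25/18

class = planetary set [G3 = 21+2·27 = 75; Willis about the carrier]
ring teeth: 21 + 2·27 = 75
21(ω_sun−ω_arm) = −75(ω_ring−ω_arm),  ω_sun = 0, ω_ring = 1
21(0−ω_arm) = −75(1−ω_arm)  ⇒  96·ω_arm = 75  ⇒  ω_arm = 25/32
sun–planet mesh: 21·(0−25/32) = −27·(ω_p−ω_arm)  ⇒  ω_p−ω_arm = 175/288
ω_p = 25/32 + 175/288 = 25/18
exact speed ratio = 25/18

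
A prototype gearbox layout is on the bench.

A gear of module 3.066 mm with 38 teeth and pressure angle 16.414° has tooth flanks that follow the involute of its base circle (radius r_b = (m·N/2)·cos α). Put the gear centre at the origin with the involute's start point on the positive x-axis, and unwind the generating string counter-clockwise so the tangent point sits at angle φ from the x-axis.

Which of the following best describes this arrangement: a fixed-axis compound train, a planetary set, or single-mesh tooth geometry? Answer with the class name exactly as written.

single-mesh tooth geometry

single-mesh involute tooth geometry (38T wheel at module 3.066)
classification: single-mesh tooth geometry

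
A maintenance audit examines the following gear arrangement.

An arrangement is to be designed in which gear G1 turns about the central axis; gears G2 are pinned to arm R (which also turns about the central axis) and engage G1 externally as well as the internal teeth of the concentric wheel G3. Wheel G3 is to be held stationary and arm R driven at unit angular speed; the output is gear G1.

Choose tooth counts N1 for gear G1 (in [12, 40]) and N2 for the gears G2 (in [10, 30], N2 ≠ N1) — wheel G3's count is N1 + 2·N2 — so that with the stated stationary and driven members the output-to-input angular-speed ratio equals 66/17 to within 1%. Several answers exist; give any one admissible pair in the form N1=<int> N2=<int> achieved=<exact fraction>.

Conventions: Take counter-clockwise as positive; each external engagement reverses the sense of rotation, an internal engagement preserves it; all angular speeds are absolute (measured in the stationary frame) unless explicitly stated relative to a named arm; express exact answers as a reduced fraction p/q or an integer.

class = planetary set [ratio 66/17 wanted; Willis about the carrier]
Willis with ω_ring = 0: ω_sun/ω_arm = (N1+N3)/N1; set equal to 66/17  ⇒  N3/N1 = 66/17 − 1 = 49/17
N3 = N1 + 2·N2  ⇒  N2/N1 = (N3/N1 − 1)/2 = (49/17 − 1)/2 = 16/17
smallest multiple with N1 ≥ 12 and N2 ≥ 10: k = 1  ⇒  N1 = 1·17 = 17, N2 = 1·16 = 16 (N1 ≤ 40, N2 ≤ 30, N2 ≠ N1 ✓), N3 = 17 + 2·16 = 49
check: (N1+N3)/N1 with N1 = 17, N3 = 49 gives 66/17; |achieved − target| = 0 ≤ 33/850 ✓

N1=17 N2=16 achieved=66/17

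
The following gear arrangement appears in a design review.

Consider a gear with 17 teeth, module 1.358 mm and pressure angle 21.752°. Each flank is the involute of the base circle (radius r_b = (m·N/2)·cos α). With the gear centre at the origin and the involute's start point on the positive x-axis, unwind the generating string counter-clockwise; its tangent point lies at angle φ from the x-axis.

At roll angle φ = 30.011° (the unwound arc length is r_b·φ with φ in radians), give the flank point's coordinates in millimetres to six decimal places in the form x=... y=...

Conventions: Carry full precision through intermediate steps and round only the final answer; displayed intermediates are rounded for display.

x=12.092455 y=0.499608

class = single-mesh tooth geometry [base-circle involute, m = 1.358, 17T]
pitch radius r_p = m·N/2 = 1.358·17/2 = 11.543000
base radius r_b = r_p·cos α = 11.543000·cos 21.752° = 10.721099
roll angle φ = 30.011° = 0.52379076 rad
x = r_b·(cos φ + φ·sin φ) = 12.092455
y = r_b·(sin φ − φ·cos φ) = 0.499608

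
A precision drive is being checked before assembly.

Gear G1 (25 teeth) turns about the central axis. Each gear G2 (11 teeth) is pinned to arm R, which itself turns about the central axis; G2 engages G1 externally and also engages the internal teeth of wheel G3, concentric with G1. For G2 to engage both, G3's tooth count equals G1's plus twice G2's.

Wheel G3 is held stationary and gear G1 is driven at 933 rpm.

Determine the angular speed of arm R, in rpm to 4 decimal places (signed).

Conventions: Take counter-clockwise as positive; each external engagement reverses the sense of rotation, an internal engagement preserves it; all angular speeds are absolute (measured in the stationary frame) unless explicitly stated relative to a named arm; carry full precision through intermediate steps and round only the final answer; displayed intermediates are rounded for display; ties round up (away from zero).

topology: planetary set — G1 25T / G2 11T / G3 47T, arm = carrier (Willis)
normalise by the input: solve with ω_sun = 1, then scale by 933 rpm
ring teeth: 25 + 2·11 = 47
25(ω_sun−ω_arm) = −47(ω_ring−ω_arm),  ω_ring = 0, ω_sun = 1
25(1−ω_arm) = −47(0−ω_arm)  ⇒  72·ω_arm = 25  ⇒  ω_arm = 25/72
scale: ω_arm = 25/72 × 933 rpm = +323.9583 rpm

+323.9583 rpm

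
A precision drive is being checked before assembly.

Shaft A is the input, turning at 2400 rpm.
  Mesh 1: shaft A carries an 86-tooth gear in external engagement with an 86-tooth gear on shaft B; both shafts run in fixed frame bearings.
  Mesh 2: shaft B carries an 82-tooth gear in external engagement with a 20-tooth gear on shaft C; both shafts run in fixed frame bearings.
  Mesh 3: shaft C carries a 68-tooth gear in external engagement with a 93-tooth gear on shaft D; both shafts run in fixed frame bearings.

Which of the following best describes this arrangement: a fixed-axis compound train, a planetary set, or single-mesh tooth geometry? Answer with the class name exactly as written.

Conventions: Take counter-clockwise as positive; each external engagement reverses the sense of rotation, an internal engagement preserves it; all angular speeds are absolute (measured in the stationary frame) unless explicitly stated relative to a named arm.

class = fixed-axis compound train [3 meshes; 3 ratios multiply, 3 sense flips]
classification: fixed-axis compound train

fixed-axis compound train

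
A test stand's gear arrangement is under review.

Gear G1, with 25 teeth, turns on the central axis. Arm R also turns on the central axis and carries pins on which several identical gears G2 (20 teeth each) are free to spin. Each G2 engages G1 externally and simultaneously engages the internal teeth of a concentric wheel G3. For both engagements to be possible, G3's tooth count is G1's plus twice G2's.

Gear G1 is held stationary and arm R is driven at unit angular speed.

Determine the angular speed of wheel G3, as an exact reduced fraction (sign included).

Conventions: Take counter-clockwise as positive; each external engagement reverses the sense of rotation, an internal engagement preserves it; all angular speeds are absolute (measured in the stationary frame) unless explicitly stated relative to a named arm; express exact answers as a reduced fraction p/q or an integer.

topology: planetary set — G1 25T / G2 20T / G3 65T, arm = carrier (Willis)
ring teeth: 25 + 2·20 = 65
25(ω_sun−ω_arm) = −65(ω_ring−ω_arm),  ω_sun = 0, ω_arm = 1
ω_ring = 1 − (25/65)(0−1) = 18/13
exact speed ratio = 18/13

18/13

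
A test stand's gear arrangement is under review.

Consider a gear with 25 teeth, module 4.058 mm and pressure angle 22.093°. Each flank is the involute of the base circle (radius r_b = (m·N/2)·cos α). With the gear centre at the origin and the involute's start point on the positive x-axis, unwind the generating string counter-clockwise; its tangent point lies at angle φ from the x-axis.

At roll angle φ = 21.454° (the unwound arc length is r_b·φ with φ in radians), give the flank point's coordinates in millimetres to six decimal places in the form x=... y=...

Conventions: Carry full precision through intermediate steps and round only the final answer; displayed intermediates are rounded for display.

single-mesh involute tooth geometry (25T wheel at module 4.058)
pitch radius r_p = m·N/2 = 4.058·25/2 = 50.725000
base radius r_b = r_p·cos α = 50.725000·cos 22.093° = 47.000496
roll angle φ = 21.454° = 0.37444294 rad
x = r_b·(cos φ + φ·sin φ) = 50.180811
y = r_b·(sin φ − φ·cos φ) = 0.811030

x=50.180811 y=0.811030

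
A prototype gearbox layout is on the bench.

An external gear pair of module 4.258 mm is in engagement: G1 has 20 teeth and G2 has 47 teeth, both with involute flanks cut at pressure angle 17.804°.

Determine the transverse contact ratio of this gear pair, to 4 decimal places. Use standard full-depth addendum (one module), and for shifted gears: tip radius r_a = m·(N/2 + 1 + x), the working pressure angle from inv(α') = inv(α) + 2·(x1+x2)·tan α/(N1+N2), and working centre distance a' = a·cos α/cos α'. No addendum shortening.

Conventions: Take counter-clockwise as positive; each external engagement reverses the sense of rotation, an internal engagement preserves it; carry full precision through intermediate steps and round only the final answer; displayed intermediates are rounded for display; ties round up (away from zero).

recognized (one external pair, fixed centres): single-mesh tooth geometry, m = 4.258, N1 = 20, N2 = 47
base radii: r_b1 = 40.540761, r_b2 = 95.270788
tip radii: r_a1 = 46.838000, r_a2 = 104.321000
no profile shift: α' = α, a' = a
action lengths: √(r_a1²−r_b1²) = 23.457301, √(r_a2²−r_b2²) = 42.501154
base pitch p_b = π·m·cos α = 12.736256
CR = (23.457301 + 42.501154 − 142.643000·sin 17.80400°)/12.736256 = 1.754336
contact ratio ≈ 1.7543

1.7543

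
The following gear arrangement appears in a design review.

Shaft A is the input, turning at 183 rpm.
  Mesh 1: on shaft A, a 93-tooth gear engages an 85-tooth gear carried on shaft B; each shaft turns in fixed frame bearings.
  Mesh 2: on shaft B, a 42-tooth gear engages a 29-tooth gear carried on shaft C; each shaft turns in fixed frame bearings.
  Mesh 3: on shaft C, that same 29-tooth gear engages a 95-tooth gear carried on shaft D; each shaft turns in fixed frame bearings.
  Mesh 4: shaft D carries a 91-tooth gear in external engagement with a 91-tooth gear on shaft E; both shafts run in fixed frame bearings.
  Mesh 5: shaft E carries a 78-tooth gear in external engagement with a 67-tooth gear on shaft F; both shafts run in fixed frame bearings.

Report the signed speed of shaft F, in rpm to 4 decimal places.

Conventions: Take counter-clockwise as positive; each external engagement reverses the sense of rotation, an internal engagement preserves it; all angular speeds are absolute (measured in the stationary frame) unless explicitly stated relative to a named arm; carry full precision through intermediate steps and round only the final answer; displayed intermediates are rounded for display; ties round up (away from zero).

-103.0530 rpm

recognized (6 fixed axles, 5 meshes): fixed-axis compound train
mesh 1 [93T→85T]: ω = 183.0000×93/85 = 200.2235 rpm, sense flips to −
mesh 2 [42T→29T]: ω = 200.2235×42/29 = 289.9789 rpm, sense flips to +
mesh 3 [29T→95T]: ω = 289.9789×29/95 = 88.5199 rpm, sense flips to −
mesh 4 [91T→91T]: ω = 88.5199×91/91 = 88.5199 rpm, sense flips to +
mesh 5 [78T→67T]: ω = 88.5199×78/67 = 103.0530 rpm, sense flips to −
signed output speed = -103.0530 rpm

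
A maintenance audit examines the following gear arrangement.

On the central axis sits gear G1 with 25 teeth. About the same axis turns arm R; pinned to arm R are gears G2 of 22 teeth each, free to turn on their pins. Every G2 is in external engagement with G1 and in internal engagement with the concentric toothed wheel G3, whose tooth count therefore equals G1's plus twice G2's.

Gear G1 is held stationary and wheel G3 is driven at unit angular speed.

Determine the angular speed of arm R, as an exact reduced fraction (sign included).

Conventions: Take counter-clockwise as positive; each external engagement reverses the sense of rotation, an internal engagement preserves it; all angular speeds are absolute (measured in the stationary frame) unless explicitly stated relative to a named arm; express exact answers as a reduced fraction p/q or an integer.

69/94

recognized (axles ride arm R): planetary set, 25/22/69 teeth
ring teeth: 25 + 2·22 = 69
25(ω_sun−ω_arm) = −69(ω_ring−ω_arm),  ω_sun = 0, ω_ring = 1
25(0−ω_arm) = −69(1−ω_arm)  ⇒  94·ω_arm = 69  ⇒  ω_arm = 69/94
exact speed ratio = 69/94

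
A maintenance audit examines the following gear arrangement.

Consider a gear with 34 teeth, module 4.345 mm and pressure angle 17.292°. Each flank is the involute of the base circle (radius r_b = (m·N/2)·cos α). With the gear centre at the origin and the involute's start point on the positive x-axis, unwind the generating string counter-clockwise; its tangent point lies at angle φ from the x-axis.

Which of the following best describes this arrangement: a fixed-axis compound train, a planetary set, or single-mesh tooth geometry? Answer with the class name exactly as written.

single-mesh tooth geometry

topology: single-mesh involute geometry — m = 4.345, N = 34
classification: single-mesh tooth geometry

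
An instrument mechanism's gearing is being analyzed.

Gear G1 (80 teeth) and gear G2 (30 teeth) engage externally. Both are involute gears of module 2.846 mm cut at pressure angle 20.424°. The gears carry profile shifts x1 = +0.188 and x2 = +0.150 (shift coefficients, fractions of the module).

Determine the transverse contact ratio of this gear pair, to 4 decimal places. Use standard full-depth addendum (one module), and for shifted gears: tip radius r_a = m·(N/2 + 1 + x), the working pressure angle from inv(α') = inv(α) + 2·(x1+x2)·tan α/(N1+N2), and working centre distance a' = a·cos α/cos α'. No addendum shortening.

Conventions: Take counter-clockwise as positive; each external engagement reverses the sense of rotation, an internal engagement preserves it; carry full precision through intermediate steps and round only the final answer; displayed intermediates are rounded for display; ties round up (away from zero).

1.6632

topology: single-mesh involute geometry — m = 2.846, 80T/30T pair
base radii: r_b1 = 106.683551, r_b2 = 40.006331
tip radii: r_a1 = 117.221048, r_a2 = 45.962900
inv(α') = inv(20.424°) + 2·(+0.188+0.150)·tan α/(80+30) = 0.01819591  ⇒  α' = 21.32535°
a' = a·cos α / cos α' = 156.5300·cos 20.424°/cos 21.32535° = 157.471915
action lengths: √(r_a1²−r_b1²) = 48.573595, √(r_a2²−r_b2²) = 22.629220
base pitch p_b = π·m·cos α = 8.378906
CR = (48.573595 + 22.629220 − 157.471915·sin 21.32535°)/8.378906 = 1.663230
contact ratio ≈ 1.6632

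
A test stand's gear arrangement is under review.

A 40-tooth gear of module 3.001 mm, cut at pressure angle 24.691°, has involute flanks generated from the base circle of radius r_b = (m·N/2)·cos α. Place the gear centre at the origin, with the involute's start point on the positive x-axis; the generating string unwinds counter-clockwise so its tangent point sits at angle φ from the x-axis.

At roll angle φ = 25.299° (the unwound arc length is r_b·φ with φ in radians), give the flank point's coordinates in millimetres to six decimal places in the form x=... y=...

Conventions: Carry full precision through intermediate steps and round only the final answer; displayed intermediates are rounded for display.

x=59.592313 y=1.534568

single-mesh involute tooth geometry (40T wheel at module 3.001)
pitch radius r_p = m·N/2 = 3.001·40/2 = 60.020000
base radius r_b = r_p·cos α = 60.020000·cos 24.691° = 54.532600
roll angle φ = 25.299° = 0.44155085 rad
x = r_b·(cos φ + φ·sin φ) = 59.592313
y = r_b·(sin φ − φ·cos φ) = 1.534568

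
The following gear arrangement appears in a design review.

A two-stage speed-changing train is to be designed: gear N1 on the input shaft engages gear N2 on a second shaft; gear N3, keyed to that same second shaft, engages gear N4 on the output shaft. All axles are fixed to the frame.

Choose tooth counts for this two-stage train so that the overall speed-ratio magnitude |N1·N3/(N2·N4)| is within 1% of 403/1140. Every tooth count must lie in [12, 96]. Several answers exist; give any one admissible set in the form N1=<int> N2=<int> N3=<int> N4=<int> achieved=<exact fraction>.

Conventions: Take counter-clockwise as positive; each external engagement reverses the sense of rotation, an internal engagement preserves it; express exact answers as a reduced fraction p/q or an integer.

class = fixed-axis compound train [2-stage, 403/1140 wanted]
target = 403/1140 in lowest terms: an exact hit needs N1·N3 = k·403 and N2·N4 = k·1140 for one integer k, every count in [12, 96]; additionally prefer no 1:1 stage (N1 ≠ N2, N3 ≠ N4)
k = 1: N1·N3 = 403 = 13·31, N2·N4 = 1140 = 12·95
achieved = 13·31/(12·95) = 403/1140; |achieved − target| = 0 ≤ 403/114000 ✓

N1=13 N2=12 N3=31 N4=95 achieved=403/1140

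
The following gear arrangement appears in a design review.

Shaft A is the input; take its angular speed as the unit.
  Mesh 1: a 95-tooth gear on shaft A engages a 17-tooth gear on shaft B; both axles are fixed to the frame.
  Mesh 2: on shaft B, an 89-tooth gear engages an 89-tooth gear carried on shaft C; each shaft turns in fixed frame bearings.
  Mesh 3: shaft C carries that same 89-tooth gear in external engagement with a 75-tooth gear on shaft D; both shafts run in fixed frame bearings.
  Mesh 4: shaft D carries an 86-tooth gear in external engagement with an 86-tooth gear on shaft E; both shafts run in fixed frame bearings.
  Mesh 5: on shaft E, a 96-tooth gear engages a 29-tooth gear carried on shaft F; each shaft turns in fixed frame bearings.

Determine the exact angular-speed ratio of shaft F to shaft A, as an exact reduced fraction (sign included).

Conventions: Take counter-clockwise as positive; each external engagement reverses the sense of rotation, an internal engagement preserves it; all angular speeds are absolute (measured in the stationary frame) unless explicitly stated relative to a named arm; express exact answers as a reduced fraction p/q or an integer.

-54112/2465

class = fixed-axis compound train [5 meshes; 5 ratios multiply, 5 sense flips]
mesh 1 [95T→17T]: running ratio 95/17, sense −
mesh 2 [89T→89T]: running ratio 95/17, sense +
mesh 3 [89T→75T]: running ratio 1691/255, sense −
mesh 4 [86T→86T]: running ratio 1691/255, sense +
mesh 5 [96T→29T]: running ratio 54112/2465, sense −
ω_out/ω_in = -54112/2465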